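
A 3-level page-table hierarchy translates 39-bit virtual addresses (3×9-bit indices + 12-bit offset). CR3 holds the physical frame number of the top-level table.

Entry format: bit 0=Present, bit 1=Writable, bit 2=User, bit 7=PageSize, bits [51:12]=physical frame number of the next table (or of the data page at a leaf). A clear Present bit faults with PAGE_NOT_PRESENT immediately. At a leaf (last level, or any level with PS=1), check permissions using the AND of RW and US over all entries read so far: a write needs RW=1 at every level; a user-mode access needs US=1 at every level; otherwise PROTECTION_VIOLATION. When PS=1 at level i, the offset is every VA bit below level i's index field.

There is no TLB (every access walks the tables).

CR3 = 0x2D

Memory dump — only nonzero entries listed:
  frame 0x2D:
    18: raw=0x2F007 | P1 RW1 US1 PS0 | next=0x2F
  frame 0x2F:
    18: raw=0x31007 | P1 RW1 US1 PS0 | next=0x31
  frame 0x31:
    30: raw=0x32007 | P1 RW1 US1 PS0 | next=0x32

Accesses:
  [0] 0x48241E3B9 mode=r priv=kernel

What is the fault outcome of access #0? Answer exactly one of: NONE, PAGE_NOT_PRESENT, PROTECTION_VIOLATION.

Walk each access:
#0 VA=0x48241E3B9 (r,kernel):
  [0] read 0x2D idx=18: raw=0x2F007 flags P=1 W=1 U=1 S=0
  [1] read 0x2F idx=18: raw=0x31007 flags P=1 W=1 U=1 S=0
  [2] read 0x31 idx=30: raw=0x32007 flags P=1 W=1 U=1 S=0
  ✓ 0x323B9  — 3 lookups

Access #0 fault: NONE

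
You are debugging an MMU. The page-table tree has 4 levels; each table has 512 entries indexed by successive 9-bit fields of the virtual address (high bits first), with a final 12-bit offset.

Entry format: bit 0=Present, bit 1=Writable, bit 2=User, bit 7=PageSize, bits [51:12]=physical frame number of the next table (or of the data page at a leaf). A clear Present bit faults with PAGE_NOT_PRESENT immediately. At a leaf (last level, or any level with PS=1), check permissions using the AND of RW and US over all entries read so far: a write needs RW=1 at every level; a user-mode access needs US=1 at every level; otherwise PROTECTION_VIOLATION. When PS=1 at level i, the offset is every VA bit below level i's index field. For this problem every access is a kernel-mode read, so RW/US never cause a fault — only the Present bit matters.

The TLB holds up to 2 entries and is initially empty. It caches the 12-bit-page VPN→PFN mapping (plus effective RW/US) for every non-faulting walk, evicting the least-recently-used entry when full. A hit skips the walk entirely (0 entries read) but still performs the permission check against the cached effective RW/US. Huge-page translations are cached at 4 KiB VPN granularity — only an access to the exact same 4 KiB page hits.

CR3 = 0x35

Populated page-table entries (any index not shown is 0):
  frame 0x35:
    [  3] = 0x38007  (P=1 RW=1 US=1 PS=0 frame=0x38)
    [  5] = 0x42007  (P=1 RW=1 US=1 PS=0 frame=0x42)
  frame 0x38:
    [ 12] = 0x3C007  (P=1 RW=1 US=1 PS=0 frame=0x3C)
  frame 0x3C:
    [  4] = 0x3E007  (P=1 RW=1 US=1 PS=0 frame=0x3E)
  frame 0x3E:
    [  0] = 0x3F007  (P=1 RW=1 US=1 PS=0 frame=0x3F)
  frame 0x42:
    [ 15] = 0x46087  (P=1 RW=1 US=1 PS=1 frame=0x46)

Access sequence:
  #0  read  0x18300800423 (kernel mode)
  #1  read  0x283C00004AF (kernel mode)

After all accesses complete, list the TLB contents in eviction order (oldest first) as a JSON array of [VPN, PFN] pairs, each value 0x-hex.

Trace:
#0 VA=0x18300800423 (r,kernel):
  [0] read 0x35 idx=3: raw=0x38007 flags P=1 W=1 U=1 S=0
  [1] read 0x38 idx=12: raw=0x3C007 flags P=1 W=1 U=1 S=0
  [2] read 0x3C idx=4: raw=0x3E007 flags P=1 W=1 U=1 S=0
  [3] read 0x3E idx=0: raw=0x3F007 flags P=1 W=1 U=1 S=0
  ⇒ phys 0x3F423  [4 reads]
#1 VA=0x283C00004AF (r,kernel):
  [0] read 0x35 idx=5: raw=0x42007 flags P=1 W=1 U=1 S=0
  [1] read 0x42 idx=15: raw=0x46087 flags P=1 W=1 U=1 S=1
  ⇒ phys 0x464AF (huge @L1)  [2 reads]

TLB: [["0x18300800", "0x3F"], ["0x283C0000", "0x46"]]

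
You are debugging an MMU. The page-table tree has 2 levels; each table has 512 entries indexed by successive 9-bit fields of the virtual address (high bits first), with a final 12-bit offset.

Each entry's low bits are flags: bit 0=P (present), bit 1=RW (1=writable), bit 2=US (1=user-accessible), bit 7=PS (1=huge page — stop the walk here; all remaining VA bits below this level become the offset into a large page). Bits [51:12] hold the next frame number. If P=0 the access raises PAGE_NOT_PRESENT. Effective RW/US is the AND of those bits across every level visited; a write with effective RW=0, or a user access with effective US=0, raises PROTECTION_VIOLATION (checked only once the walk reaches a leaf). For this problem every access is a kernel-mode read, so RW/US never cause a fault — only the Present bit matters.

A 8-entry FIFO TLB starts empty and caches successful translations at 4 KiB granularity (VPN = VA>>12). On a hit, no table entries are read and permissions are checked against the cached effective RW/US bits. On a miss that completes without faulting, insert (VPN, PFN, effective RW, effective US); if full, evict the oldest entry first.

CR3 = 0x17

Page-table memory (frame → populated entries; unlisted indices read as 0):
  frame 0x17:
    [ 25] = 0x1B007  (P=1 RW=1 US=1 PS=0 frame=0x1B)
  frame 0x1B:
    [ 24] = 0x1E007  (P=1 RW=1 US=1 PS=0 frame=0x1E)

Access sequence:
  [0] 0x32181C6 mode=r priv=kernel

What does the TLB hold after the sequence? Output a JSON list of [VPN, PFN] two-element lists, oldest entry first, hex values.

Walk each access:
#0 VA=0x32181C6 (r,kernel):
  L0: frame=0x17 idx=25 entry=0x1B007 [P=1 RW=1 US=1 PS=0]
  L1: frame=0x1B idx=24 entry=0x1E007 [P=1 RW=1 US=1 PS=0]
  ⇒ phys 0x1E1C6  [2 reads]

TLB: [["0x3218", "0x1E"]]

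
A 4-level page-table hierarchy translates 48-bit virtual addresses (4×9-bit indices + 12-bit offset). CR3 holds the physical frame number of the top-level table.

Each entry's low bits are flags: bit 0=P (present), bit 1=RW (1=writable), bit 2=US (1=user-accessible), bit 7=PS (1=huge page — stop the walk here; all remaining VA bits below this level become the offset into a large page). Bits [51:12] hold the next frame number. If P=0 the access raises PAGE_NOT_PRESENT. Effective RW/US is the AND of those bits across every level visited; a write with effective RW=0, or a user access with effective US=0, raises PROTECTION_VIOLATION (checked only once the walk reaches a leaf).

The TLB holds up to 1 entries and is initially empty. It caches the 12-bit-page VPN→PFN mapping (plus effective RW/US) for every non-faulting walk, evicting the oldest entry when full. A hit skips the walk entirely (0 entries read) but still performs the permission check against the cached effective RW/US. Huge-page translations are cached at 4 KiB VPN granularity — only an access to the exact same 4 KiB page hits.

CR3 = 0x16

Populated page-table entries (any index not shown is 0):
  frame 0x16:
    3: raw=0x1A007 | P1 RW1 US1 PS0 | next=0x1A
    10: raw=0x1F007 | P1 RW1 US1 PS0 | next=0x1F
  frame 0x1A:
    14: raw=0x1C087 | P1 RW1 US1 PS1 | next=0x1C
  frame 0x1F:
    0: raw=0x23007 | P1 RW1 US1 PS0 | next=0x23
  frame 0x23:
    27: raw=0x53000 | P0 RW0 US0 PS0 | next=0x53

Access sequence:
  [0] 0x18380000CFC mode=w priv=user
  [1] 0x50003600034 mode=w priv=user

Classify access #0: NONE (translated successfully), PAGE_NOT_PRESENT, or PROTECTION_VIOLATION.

Walk each access:
#0 VA=0x18380000CFC (w,user):
  lvl0: tbl 0x16, slot 3 ⇒ 0x1A007 (P1/RW1/US1/PS0)
  lvl1: tbl 0x1A, slot 14 ⇒ 0x1C087 (P1/RW1/US1/PS1)
  ✓ 0x1CCFC (huge @L1)  — 2 lookups
#1 VA=0x50003600034 (w,user):
  lvl0: tbl 0x16, slot 10 ⇒ 0x1F007 (P1/RW1/US1/PS0)
  lvl1: tbl 0x1F, slot 0 ⇒ 0x23007 (P1/RW1/US1/PS0)
  lvl2: tbl 0x23, slot 27 ⇒ 0x53000 (P0/RW0/US0/PS0)
  → PAGE_NOT_PRESENT  (3 entries read)

Access #0 fault: NONE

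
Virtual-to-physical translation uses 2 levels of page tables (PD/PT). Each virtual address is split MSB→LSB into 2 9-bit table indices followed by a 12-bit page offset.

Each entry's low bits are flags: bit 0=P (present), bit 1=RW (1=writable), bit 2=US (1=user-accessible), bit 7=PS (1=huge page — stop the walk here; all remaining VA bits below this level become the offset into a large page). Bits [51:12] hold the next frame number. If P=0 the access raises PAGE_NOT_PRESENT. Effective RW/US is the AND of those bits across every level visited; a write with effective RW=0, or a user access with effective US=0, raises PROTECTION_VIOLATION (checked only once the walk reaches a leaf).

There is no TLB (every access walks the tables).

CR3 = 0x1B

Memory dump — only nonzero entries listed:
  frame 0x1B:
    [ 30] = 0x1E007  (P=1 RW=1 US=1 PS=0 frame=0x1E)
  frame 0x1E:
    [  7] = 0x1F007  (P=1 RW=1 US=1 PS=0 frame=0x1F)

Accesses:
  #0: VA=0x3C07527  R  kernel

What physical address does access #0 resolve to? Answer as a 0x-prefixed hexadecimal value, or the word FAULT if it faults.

Walk each access:
#0 VA=0x3C07527 (r,kernel):
  [0] read 0x1B idx=30: raw=0x1E007 flags P=1 W=1 U=1 S=0
  [1] read 0x1E idx=7: raw=0x1F007 flags P=1 W=1 U=1 S=0
  ✓ 0x1F527  — 2 lookups

Access #0 PA: 0x1F527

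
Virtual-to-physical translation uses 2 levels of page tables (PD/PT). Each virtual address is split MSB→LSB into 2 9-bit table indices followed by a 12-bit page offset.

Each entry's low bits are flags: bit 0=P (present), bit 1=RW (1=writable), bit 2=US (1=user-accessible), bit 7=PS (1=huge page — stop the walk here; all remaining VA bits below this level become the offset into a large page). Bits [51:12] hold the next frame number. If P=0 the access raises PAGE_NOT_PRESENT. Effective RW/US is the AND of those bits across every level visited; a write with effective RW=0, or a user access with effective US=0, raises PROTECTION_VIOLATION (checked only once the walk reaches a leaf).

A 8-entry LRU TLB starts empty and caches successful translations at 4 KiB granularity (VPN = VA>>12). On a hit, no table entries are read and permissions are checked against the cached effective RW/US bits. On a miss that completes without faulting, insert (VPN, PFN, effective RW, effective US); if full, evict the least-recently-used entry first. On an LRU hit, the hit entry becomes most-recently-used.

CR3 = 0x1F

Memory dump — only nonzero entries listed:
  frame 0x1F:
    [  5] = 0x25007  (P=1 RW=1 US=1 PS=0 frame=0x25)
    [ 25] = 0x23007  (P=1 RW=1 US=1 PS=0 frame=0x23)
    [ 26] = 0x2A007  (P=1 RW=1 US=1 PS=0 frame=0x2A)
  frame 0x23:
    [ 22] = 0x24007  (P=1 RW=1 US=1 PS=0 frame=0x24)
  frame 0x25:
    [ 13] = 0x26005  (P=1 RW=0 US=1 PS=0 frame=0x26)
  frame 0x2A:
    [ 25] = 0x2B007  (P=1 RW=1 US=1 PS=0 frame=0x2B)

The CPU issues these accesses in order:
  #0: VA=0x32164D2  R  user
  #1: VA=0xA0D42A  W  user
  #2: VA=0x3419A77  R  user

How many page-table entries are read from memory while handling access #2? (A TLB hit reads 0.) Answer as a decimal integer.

Walk each access:
#0 VA=0x32164D2 (r,user):
  lvl0: tbl 0x1F, slot 25 ⇒ 0x23007 (P1/RW1/US1/PS0)
  lvl1: tbl 0x23, slot 22 ⇒ 0x24007 (P1/RW1/US1/PS0)
  → PA=0x244D2  (2 entries read)
#1 VA=0xA0D42A (w,user):
  lvl0: tbl 0x1F, slot 5 ⇒ 0x25007 (P1/RW1/US1/PS0)
  lvl1: tbl 0x25, slot 13 ⇒ 0x26005 (P1/RW0/US1/PS0)
  ⇒ fault: PROTECTION_VIOLATION  — 2 lookups
#2 VA=0x3419A77 (r,user):
  lvl0: tbl 0x1F, slot 26 ⇒ 0x2A007 (P1/RW1/US1/PS0)
  lvl1: tbl 0x2A, slot 25 ⇒ 0x2B007 (P1/RW1/US1/PS0)
  → PA=0x2BA77  (2 entries read)

Entries read for #2: 2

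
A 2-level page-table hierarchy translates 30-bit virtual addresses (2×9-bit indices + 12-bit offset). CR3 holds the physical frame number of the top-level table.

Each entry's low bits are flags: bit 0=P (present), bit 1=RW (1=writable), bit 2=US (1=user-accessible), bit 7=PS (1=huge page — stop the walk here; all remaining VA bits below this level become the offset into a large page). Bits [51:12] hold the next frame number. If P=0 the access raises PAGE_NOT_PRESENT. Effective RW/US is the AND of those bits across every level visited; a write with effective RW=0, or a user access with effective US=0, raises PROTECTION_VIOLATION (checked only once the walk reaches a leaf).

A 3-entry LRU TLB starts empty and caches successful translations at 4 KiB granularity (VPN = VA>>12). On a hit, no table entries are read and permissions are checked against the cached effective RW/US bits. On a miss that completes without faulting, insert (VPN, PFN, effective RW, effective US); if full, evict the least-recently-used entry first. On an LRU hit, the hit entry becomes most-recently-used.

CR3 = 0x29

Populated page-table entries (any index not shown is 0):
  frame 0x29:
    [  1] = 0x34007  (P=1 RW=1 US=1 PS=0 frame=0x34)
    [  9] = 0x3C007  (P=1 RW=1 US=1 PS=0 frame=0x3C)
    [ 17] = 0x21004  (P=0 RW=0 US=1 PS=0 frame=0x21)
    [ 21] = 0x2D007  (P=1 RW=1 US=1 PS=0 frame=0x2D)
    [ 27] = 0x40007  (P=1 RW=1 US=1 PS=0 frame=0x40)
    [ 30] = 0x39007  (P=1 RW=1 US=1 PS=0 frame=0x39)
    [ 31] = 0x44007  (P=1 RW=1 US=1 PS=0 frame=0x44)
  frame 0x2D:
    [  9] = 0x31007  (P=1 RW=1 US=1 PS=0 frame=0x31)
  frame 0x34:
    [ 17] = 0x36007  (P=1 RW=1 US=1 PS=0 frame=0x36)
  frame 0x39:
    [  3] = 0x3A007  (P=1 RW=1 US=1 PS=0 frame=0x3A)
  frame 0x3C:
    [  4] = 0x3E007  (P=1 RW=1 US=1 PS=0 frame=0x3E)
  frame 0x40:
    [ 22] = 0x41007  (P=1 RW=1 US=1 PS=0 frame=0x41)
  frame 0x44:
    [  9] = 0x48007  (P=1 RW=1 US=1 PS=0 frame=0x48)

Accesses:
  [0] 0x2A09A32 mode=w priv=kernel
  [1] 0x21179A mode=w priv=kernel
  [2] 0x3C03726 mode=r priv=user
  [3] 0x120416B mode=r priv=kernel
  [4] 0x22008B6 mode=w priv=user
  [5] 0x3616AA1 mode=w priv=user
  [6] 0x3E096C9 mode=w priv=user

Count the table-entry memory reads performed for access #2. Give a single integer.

Walk each access:
#0 VA=0x2A09A32 (w,kernel):
  L0: frame=0x29 idx=21 entry=0x2D007 [P=1 RW=1 US=1 PS=0]
  L1: frame=0x2D idx=9 entry=0x31007 [P=1 RW=1 US=1 PS=0]
  ⇒ phys 0x31A32  [2 reads]
#1 VA=0x21179A (w,kernel):
  L0: frame=0x29 idx=1 entry=0x34007 [P=1 RW=1 US=1 PS=0]
  L1: frame=0x34 idx=17 entry=0x36007 [P=1 RW=1 US=1 PS=0]
  ⇒ phys 0x3679A  [2 reads]
#2 VA=0x3C03726 (r,user):
  L0: frame=0x29 idx=30 entry=0x39007 [P=1 RW=1 US=1 PS=0]
  L1: frame=0x39 idx=3 entry=0x3A007 [P=1 RW=1 US=1 PS=0]
  ⇒ phys 0x3A726  [2 reads]
#3 VA=0x120416B (r,kernel):
  L0: frame=0x29 idx=9 entry=0x3C007 [P=1 RW=1 US=1 PS=0]
  L1: frame=0x3C idx=4 entry=0x3E007 [P=1 RW=1 US=1 PS=0]
  ⇒ phys 0x3E16B  [2 reads]
#4 VA=0x22008B6 (w,user):
  L0: frame=0x29 idx=17 entry=0x21004 [P=0 RW=0 US=1 PS=0]
  ✗ PAGE_NOT_PRESENT  [1 reads]
#5 VA=0x3616AA1 (w,user):
  L0: frame=0x29 idx=27 entry=0x40007 [P=1 RW=1 US=1 PS=0]
  L1: frame=0x40 idx=22 entry=0x41007 [P=1 RW=1 US=1 PS=0]
  ⇒ phys 0x41AA1  [2 reads]
#6 VA=0x3E096C9 (w,user):
  L0: frame=0x29 idx=31 entry=0x44007 [P=1 RW=1 US=1 PS=0]
  L1: frame=0x44 idx=9 entry=0x48007 [P=1 RW=1 US=1 PS=0]
  ⇒ phys 0x486C9  [2 reads]

Entries read for #2: 2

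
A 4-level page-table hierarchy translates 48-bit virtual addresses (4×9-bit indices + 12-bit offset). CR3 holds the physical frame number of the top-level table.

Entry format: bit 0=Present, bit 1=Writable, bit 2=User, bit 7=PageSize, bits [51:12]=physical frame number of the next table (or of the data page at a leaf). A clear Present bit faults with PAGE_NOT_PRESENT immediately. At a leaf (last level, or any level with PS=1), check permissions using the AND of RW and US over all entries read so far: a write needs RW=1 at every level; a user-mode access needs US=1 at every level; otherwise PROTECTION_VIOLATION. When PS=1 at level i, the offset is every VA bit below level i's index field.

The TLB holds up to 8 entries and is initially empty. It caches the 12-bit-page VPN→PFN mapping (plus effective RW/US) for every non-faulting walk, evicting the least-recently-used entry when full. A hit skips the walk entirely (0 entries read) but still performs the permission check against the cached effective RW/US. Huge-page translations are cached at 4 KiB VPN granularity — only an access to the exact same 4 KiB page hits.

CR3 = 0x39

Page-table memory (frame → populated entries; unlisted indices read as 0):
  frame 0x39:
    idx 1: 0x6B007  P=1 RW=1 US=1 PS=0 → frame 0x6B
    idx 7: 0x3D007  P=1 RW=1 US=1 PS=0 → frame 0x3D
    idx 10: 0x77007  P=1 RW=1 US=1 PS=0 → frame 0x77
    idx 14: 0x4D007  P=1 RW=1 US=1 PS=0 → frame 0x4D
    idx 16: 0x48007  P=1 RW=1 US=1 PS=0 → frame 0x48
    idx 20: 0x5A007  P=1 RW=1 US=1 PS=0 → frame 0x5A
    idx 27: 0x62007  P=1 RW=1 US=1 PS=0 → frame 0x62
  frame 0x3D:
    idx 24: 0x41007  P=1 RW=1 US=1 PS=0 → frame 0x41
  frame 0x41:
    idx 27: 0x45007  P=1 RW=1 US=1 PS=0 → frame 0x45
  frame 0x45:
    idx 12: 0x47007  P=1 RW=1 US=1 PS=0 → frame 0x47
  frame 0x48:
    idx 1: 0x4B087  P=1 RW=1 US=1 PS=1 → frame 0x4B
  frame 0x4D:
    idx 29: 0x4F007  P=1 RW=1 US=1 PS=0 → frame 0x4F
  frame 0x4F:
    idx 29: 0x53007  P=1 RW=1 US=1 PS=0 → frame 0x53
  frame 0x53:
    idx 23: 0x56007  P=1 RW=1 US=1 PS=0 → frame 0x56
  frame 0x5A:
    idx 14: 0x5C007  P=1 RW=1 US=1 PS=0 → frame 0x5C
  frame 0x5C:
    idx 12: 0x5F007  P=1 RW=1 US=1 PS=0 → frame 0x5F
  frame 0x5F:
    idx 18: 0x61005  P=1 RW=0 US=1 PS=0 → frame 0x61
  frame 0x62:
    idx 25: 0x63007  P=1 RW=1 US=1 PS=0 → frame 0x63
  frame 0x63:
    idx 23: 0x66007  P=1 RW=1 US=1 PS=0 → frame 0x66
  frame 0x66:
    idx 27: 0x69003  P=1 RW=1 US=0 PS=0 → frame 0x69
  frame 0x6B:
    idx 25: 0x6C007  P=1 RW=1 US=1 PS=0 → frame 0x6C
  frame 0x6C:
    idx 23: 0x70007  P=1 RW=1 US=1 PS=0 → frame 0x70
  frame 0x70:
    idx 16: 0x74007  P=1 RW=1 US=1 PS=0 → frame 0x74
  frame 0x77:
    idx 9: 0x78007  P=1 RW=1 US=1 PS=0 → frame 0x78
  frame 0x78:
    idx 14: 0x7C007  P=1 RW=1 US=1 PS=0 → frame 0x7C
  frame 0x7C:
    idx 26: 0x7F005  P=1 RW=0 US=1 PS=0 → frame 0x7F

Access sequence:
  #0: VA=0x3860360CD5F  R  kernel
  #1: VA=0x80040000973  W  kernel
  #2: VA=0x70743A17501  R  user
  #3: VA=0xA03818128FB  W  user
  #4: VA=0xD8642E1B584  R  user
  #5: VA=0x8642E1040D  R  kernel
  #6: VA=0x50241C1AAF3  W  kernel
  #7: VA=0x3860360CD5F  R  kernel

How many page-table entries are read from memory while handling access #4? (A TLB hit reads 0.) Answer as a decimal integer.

Per-access translation:
#0 VA=0x3860360CD5F (r,kernel):
  L0 @0x39[7] → 0x3D007  P=1,RW=1,US=1,PS=0
  L1 @0x3D[24] → 0x41007  P=1,RW=1,US=1,PS=0
  L2 @0x41[27] → 0x45007  P=1,RW=1,US=1,PS=0
  L3 @0x45[12] → 0x47007  P=1,RW=1,US=1,PS=0
  ⇒ phys 0x47D5F  [4 reads]
#1 VA=0x80040000973 (w,kernel):
  L0 @0x39[16] → 0x48007  P=1,RW=1,US=1,PS=0
  L1 @0x48[1] → 0x4B087  P=1,RW=1,US=1,PS=1
  ⇒ phys 0x4B973 (huge @L1)  [2 reads]
#2 VA=0x70743A17501 (r,user):
  L0 @0x39[14] → 0x4D007  P=1,RW=1,US=1,PS=0
  L1 @0x4D[29] → 0x4F007  P=1,RW=1,US=1,PS=0
  L2 @0x4F[29] → 0x53007  P=1,RW=1,US=1,PS=0
  L3 @0x53[23] → 0x56007  P=1,RW=1,US=1,PS=0
  ⇒ phys 0x56501  [4 reads]
#3 VA=0xA03818128FB (w,user):
  L0 @0x39[20] → 0x5A007  P=1,RW=1,US=1,PS=0
  L1 @0x5A[14] → 0x5C007  P=1,RW=1,US=1,PS=0
  L2 @0x5C[12] → 0x5F007  P=1,RW=1,US=1,PS=0
  L3 @0x5F[18] → 0x61005  P=1,RW=0,US=1,PS=0
  ✗ PROTECTION_VIOLATION  [4 reads]
#4 VA=0xD8642E1B584 (r,user):
  L0 @0x39[27] → 0x62007  P=1,RW=1,US=1,PS=0
  L1 @0x62[25] → 0x63007  P=1,RW=1,US=1,PS=0
  L2 @0x63[23] → 0x66007  P=1,RW=1,US=1,PS=0
  L3 @0x66[27] → 0x69003  P=1,RW=1,US=0,PS=0
  ✗ PROTECTION_VIOLATION  [4 reads]
#5 VA=0x8642E1040D (r,kernel):
  L0 @0x39[1] → 0x6B007  P=1,RW=1,US=1,PS=0
  L1 @0x6B[25] → 0x6C007  P=1,RW=1,US=1,PS=0
  L2 @0x6C[23] → 0x70007  P=1,RW=1,US=1,PS=0
  L3 @0x70[16] → 0x74007  P=1,RW=1,US=1,PS=0
  ⇒ phys 0x7440D  [4 reads]
#6 VA=0x50241C1AAF3 (w,kernel):
  L0 @0x39[10] → 0x77007  P=1,RW=1,US=1,PS=0
  L1 @0x77[9] → 0x78007  P=1,RW=1,US=1,PS=0
  L2 @0x78[14] → 0x7C007  P=1,RW=1,US=1,PS=0
  L3 @0x7C[26] → 0x7F005  P=1,RW=0,US=1,PS=0
  ✗ PROTECTION_VIOLATION  [4 reads]
#7 VA=0x3860360CD5F (r,kernel):
  TLB hit vpn=0x3860360C → PA=0x47D5F

Entries read for #4: 4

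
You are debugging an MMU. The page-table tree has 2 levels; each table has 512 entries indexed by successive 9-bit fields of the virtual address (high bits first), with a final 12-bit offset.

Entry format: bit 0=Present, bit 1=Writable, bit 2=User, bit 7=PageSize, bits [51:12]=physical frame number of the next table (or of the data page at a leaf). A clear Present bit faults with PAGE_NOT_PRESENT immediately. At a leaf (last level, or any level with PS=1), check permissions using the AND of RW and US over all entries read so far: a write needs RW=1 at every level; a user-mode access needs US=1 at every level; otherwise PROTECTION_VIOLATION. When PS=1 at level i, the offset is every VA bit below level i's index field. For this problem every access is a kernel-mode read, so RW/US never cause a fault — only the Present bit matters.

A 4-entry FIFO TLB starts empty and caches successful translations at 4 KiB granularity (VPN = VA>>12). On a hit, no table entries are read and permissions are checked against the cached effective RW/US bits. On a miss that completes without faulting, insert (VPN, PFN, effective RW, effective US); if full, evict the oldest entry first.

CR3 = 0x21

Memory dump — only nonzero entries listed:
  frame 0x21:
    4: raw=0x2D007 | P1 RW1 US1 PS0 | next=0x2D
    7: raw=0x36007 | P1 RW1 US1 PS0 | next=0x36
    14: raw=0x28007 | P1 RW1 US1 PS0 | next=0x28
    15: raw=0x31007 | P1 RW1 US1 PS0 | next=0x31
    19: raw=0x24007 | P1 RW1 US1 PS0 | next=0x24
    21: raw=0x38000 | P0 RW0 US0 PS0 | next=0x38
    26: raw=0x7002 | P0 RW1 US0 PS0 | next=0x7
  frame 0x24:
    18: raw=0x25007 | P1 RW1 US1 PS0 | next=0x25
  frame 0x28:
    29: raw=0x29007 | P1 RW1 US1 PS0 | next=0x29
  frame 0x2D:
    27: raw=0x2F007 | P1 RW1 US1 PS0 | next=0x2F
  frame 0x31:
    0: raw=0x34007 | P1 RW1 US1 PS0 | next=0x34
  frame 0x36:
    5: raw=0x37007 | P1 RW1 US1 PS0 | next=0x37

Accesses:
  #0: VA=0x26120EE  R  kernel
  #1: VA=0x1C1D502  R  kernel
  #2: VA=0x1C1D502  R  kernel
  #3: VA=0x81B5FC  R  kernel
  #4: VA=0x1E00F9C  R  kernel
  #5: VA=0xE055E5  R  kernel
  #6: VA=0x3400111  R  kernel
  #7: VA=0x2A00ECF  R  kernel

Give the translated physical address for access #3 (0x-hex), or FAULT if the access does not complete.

Walk each access:
#0 VA=0x26120EE (r,kernel):
  lvl0: tbl 0x21, slot 19 ⇒ 0x24007 (P1/RW1/US1/PS0)
  lvl1: tbl 0x24, slot 18 ⇒ 0x25007 (P1/RW1/US1/PS0)
  → PA=0x250EE  (2 entries read)
#1 VA=0x1C1D502 (r,kernel):
  lvl0: tbl 0x21, slot 14 ⇒ 0x28007 (P1/RW1/US1/PS0)
  lvl1: tbl 0x28, slot 29 ⇒ 0x29007 (P1/RW1/US1/PS0)
  → PA=0x29502  (2 entries read)
#2 VA=0x1C1D502 (r,kernel):
  TLB hit vpn=0x1C1D → PA=0x29502
#3 VA=0x81B5FC (r,kernel):
  lvl0: tbl 0x21, slot 4 ⇒ 0x2D007 (P1/RW1/US1/PS0)
  lvl1: tbl 0x2D, slot 27 ⇒ 0x2F007 (P1/RW1/US1/PS0)
  → PA=0x2F5FC  (2 entries read)
#4 VA=0x1E00F9C (r,kernel):
  lvl0: tbl 0x21, slot 15 ⇒ 0x31007 (P1/RW1/US1/PS0)
  lvl1: tbl 0x31, slot 0 ⇒ 0x34007 (P1/RW1/US1/PS0)
  → PA=0x34F9C  (2 entries read)
#5 VA=0xE055E5 (r,kernel):
  lvl0: tbl 0x21, slot 7 ⇒ 0x36007 (P1/RW1/US1/PS0)
  lvl1: tbl 0x36, slot 5 ⇒ 0x37007 (P1/RW1/US1/PS0)
  → PA=0x375E5  (2 entries read)
#6 VA=0x3400111 (r,kernel):
  lvl0: tbl 0x21, slot 26 ⇒ 0x7002 (P0/RW1/US0/PS0)
  → PAGE_NOT_PRESENT  (1 entries read)
#7 VA=0x2A00ECF (r,kernel):
  lvl0: tbl 0x21, slot 21 ⇒ 0x38000 (P0/RW0/US0/PS0)
  → PAGE_NOT_PRESENT  (1 entries read)

Access #3 PA: 0x2F5FC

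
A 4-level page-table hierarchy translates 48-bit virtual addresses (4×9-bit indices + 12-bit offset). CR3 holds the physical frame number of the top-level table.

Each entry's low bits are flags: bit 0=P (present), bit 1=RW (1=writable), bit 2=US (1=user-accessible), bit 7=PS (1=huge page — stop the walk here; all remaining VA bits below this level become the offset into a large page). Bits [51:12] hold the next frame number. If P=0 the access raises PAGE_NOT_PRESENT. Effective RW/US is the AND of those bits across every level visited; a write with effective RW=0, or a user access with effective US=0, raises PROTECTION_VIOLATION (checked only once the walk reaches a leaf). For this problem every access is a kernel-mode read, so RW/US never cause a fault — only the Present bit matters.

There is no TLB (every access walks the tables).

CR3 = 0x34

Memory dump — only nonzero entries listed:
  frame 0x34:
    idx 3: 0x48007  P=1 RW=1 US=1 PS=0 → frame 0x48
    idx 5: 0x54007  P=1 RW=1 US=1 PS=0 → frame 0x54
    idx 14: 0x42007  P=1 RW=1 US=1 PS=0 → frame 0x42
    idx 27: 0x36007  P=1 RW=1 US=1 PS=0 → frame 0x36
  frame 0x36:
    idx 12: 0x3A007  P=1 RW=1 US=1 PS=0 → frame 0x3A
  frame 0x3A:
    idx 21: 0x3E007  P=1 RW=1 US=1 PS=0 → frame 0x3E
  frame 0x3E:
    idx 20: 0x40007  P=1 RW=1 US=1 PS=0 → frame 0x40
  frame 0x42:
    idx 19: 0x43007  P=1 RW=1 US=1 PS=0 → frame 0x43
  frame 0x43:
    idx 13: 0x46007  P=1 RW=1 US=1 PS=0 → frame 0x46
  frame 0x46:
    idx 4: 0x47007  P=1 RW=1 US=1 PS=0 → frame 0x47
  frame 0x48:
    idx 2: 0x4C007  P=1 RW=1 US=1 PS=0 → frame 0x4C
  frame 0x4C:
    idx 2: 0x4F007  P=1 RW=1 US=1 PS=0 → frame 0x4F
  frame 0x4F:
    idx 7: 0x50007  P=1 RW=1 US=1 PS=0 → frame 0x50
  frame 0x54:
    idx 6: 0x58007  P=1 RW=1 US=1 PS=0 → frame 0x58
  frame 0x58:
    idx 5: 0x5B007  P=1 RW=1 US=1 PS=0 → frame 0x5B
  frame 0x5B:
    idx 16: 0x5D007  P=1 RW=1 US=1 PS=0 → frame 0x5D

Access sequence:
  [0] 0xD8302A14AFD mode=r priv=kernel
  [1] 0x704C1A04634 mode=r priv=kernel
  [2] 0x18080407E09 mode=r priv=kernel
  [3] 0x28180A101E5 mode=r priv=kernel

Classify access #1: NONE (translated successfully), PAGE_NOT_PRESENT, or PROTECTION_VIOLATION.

Per-access translation:
#0 VA=0xD8302A14AFD (r,kernel):
  L0 @0x34[27] → 0x36007  P=1,RW=1,US=1,PS=0
  L1 @0x36[12] → 0x3A007  P=1,RW=1,US=1,PS=0
  L2 @0x3A[21] → 0x3E007  P=1,RW=1,US=1,PS=0
  L3 @0x3E[20] → 0x40007  P=1,RW=1,US=1,PS=0
  ✓ 0x40AFD  — 4 lookups
#1 VA=0x704C1A04634 (r,kernel):
  L0 @0x34[14] → 0x42007  P=1,RW=1,US=1,PS=0
  L1 @0x42[19] → 0x43007  P=1,RW=1,US=1,PS=0
  L2 @0x43[13] → 0x46007  P=1,RW=1,US=1,PS=0
  L3 @0x46[4] → 0x47007  P=1,RW=1,US=1,PS=0
  ✓ 0x47634  — 4 lookups
#2 VA=0x18080407E09 (r,kernel):
  L0 @0x34[3] → 0x48007  P=1,RW=1,US=1,PS=0
  L1 @0x48[2] → 0x4C007  P=1,RW=1,US=1,PS=0
  L2 @0x4C[2] → 0x4F007  P=1,RW=1,US=1,PS=0
  L3 @0x4F[7] → 0x50007  P=1,RW=1,US=1,PS=0
  ✓ 0x50E09  — 4 lookups
#3 VA=0x28180A101E5 (r,kernel):
  L0 @0x34[5] → 0x54007  P=1,RW=1,US=1,PS=0
  L1 @0x54[6] → 0x58007  P=1,RW=1,US=1,PS=0
  L2 @0x58[5] → 0x5B007  P=1,RW=1,US=1,PS=0
  L3 @0x5B[16] → 0x5D007  P=1,RW=1,US=1,PS=0
  ✓ 0x5D1E5  — 4 lookups

Access #1 fault: NONE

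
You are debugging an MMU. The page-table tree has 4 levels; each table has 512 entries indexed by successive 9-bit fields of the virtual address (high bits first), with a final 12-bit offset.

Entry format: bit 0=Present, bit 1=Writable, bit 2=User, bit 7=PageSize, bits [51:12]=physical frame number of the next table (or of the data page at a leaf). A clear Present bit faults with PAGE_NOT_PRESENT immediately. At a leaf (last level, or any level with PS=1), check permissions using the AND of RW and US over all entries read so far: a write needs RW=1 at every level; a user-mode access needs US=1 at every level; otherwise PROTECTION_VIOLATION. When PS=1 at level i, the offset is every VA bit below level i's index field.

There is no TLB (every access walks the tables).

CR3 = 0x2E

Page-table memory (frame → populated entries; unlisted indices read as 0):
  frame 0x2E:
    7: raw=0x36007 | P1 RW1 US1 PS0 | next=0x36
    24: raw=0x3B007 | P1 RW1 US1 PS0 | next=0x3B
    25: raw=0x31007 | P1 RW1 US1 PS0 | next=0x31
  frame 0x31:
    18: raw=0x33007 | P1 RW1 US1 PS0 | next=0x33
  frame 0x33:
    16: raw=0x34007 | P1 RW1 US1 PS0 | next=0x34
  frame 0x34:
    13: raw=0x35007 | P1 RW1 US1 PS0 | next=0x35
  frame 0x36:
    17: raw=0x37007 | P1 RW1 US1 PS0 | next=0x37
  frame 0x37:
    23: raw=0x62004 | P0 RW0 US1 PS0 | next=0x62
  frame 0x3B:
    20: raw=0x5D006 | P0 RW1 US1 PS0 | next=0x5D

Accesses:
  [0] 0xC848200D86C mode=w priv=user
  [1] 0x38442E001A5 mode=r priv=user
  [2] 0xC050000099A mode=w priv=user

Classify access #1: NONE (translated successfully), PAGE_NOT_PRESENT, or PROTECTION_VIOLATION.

Walk each access:
#0 VA=0xC848200D86C (w,user):
  lvl0: tbl 0x2E, slot 25 ⇒ 0x31007 (P1/RW1/US1/PS0)
  lvl1: tbl 0x31, slot 18 ⇒ 0x33007 (P1/RW1/US1/PS0)
  lvl2: tbl 0x33, slot 16 ⇒ 0x34007 (P1/RW1/US1/PS0)
  lvl3: tbl 0x34, slot 13 ⇒ 0x35007 (P1/RW1/US1/PS0)
  ✓ 0x3586C  — 4 lookups
#1 VA=0x38442E001A5 (r,user):
  lvl0: tbl 0x2E, slot 7 ⇒ 0x36007 (P1/RW1/US1/PS0)
  lvl1: tbl 0x36, slot 17 ⇒ 0x37007 (P1/RW1/US1/PS0)
  lvl2: tbl 0x37, slot 23 ⇒ 0x62004 (P0/RW0/US1/PS0)
  → PAGE_NOT_PRESENT  (3 entries read)
#2 VA=0xC050000099A (w,user):
  lvl0: tbl 0x2E, slot 24 ⇒ 0x3B007 (P1/RW1/US1/PS0)
  lvl1: tbl 0x3B, slot 20 ⇒ 0x5D006 (P0/RW1/US1/PS0)
  → PAGE_NOT_PRESENT  (2 entries read)

Access #1 fault: PAGE_NOT_PRESENT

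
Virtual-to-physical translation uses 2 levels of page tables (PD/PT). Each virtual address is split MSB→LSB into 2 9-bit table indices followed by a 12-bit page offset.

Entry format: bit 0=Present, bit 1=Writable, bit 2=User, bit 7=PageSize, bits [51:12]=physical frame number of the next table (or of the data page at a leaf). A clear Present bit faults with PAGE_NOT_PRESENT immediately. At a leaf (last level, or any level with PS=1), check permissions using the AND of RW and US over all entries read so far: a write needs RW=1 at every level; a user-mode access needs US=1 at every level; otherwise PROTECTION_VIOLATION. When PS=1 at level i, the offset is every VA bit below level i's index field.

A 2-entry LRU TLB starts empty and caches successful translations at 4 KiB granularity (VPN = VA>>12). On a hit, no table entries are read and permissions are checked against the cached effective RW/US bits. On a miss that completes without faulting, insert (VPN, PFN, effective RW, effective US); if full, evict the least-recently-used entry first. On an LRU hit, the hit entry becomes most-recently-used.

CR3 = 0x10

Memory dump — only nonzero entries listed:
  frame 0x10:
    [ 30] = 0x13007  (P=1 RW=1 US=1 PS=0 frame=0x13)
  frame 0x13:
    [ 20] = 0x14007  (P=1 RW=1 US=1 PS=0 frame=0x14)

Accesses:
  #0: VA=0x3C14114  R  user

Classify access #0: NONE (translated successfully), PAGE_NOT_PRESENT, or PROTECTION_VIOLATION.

Walk each access:
#0 VA=0x3C14114 (r,user):
  L0 @0x10[30] → 0x13007  P=1,RW=1,US=1,PS=0
  L1 @0x13[20] → 0x14007  P=1,RW=1,US=1,PS=0
  → PA=0x14114  (2 entries read)

Access #0 fault: NONE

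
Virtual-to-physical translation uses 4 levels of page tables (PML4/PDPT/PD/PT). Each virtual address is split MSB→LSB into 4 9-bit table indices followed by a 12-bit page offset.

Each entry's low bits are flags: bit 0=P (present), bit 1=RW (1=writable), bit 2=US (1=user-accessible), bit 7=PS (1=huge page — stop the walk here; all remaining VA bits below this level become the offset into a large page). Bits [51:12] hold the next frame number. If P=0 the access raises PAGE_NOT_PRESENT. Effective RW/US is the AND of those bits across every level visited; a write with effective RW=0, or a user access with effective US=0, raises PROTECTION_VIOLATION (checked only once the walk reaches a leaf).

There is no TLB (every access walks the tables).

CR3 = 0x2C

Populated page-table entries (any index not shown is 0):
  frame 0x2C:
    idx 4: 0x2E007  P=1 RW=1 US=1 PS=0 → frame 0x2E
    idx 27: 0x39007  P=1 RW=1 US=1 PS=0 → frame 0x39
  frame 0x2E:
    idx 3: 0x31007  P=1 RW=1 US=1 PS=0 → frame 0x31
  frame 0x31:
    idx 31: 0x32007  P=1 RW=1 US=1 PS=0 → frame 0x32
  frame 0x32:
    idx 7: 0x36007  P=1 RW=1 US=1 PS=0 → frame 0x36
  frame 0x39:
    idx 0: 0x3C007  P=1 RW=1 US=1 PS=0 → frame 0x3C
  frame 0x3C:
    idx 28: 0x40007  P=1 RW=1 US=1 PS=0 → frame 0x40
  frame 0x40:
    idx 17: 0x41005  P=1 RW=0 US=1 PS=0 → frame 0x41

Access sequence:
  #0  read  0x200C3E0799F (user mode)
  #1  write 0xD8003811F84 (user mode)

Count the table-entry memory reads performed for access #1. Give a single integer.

Per-access translation:
#0 VA=0x200C3E0799F (r,user):
  lvl0: tbl 0x2C, slot 4 ⇒ 0x2E007 (P1/RW1/US1/PS0)
  lvl1: tbl 0x2E, slot 3 ⇒ 0x31007 (P1/RW1/US1/PS0)
  lvl2: tbl 0x31, slot 31 ⇒ 0x32007 (P1/RW1/US1/PS0)
  lvl3: tbl 0x32, slot 7 ⇒ 0x36007 (P1/RW1/US1/PS0)
  → PA=0x3699F  (4 entries read)
#1 VA=0xD8003811F84 (w,user):
  lvl0: tbl 0x2C, slot 27 ⇒ 0x39007 (P1/RW1/US1/PS0)
  lvl1: tbl 0x39, slot 0 ⇒ 0x3C007 (P1/RW1/US1/PS0)
  lvl2: tbl 0x3C, slot 28 ⇒ 0x40007 (P1/RW1/US1/PS0)
  lvl3: tbl 0x40, slot 17 ⇒ 0x41005 (P1/RW0/US1/PS0)
  ✗ PROTECTION_VIOLATION  [4 reads]

Entries read for #1: 4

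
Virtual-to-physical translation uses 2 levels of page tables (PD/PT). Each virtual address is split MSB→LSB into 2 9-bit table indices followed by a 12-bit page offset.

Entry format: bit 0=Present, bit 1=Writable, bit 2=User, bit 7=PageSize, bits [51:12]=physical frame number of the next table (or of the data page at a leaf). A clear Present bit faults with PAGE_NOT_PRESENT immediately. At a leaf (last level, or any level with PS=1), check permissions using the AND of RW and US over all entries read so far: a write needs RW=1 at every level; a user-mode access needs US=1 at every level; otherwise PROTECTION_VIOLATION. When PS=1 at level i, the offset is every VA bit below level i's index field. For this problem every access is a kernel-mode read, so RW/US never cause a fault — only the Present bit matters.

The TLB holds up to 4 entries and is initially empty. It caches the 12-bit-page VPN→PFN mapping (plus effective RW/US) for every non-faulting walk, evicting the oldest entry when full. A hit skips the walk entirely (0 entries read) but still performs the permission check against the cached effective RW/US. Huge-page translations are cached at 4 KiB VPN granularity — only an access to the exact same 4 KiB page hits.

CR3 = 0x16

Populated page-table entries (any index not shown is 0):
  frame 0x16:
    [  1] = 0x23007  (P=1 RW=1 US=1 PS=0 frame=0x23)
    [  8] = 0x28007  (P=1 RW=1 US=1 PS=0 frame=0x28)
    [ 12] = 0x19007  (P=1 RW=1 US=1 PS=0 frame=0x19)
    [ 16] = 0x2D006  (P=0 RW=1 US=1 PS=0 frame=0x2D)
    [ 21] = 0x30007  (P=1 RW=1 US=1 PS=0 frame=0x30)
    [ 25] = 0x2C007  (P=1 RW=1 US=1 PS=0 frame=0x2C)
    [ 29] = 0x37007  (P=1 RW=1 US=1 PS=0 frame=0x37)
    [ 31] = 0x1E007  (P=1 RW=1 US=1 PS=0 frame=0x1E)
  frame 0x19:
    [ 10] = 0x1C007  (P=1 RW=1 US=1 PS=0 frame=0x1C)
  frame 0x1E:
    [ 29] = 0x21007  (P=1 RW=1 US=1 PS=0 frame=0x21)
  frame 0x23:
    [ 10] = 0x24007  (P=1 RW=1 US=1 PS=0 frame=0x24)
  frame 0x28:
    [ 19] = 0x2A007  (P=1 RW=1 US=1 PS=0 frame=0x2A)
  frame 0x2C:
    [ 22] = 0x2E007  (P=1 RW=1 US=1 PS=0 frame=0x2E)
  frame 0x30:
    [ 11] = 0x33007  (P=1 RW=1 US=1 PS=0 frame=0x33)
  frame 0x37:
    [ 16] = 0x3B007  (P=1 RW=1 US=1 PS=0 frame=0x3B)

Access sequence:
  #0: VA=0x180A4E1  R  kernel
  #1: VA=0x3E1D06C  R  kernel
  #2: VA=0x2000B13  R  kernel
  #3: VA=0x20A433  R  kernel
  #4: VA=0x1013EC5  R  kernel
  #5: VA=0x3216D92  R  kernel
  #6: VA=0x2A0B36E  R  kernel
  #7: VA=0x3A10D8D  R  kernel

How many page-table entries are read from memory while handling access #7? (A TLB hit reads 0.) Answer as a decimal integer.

Per-access translation:
#0 VA=0x180A4E1 (r,kernel):
  L0 @0x16[12] → 0x19007  P=1,RW=1,US=1,PS=0
  L1 @0x19[10] → 0x1C007  P=1,RW=1,US=1,PS=0
  ⇒ phys 0x1C4E1  [2 reads]
#1 VA=0x3E1D06C (r,kernel):
  L0 @0x16[31] → 0x1E007  P=1,RW=1,US=1,PS=0
  L1 @0x1E[29] → 0x21007  P=1,RW=1,US=1,PS=0
  ⇒ phys 0x2106C  [2 reads]
#2 VA=0x2000B13 (r,kernel):
  L0 @0x16[16] → 0x2D006  P=0,RW=1,US=1,PS=0
  ✗ PAGE_NOT_PRESENT  [1 reads]
#3 VA=0x20A433 (r,kernel):
  L0 @0x16[1] → 0x23007  P=1,RW=1,US=1,PS=0
  L1 @0x23[10] → 0x24007  P=1,RW=1,US=1,PS=0
  ⇒ phys 0x24433  [2 reads]
#4 VA=0x1013EC5 (r,kernel):
  L0 @0x16[8] → 0x28007  P=1,RW=1,US=1,PS=0
  L1 @0x28[19] → 0x2A007  P=1,RW=1,US=1,PS=0
  ⇒ phys 0x2AEC5  [2 reads]
#5 VA=0x3216D92 (r,kernel):
  L0 @0x16[25] → 0x2C007  P=1,RW=1,US=1,PS=0
  L1 @0x2C[22] → 0x2E007  P=1,RW=1,US=1,PS=0
  ⇒ phys 0x2ED92  [2 reads]
#6 VA=0x2A0B36E (r,kernel):
  L0 @0x16[21] → 0x30007  P=1,RW=1,US=1,PS=0
  L1 @0x30[11] → 0x33007  P=1,RW=1,US=1,PS=0
  ⇒ phys 0x3336E  [2 reads]
#7 VA=0x3A10D8D (r,kernel):
  L0 @0x16[29] → 0x37007  P=1,RW=1,US=1,PS=0
  L1 @0x37[16] → 0x3B007  P=1,RW=1,US=1,PS=0
  ⇒ phys 0x3BD8D  [2 reads]

Entries read for #7: 2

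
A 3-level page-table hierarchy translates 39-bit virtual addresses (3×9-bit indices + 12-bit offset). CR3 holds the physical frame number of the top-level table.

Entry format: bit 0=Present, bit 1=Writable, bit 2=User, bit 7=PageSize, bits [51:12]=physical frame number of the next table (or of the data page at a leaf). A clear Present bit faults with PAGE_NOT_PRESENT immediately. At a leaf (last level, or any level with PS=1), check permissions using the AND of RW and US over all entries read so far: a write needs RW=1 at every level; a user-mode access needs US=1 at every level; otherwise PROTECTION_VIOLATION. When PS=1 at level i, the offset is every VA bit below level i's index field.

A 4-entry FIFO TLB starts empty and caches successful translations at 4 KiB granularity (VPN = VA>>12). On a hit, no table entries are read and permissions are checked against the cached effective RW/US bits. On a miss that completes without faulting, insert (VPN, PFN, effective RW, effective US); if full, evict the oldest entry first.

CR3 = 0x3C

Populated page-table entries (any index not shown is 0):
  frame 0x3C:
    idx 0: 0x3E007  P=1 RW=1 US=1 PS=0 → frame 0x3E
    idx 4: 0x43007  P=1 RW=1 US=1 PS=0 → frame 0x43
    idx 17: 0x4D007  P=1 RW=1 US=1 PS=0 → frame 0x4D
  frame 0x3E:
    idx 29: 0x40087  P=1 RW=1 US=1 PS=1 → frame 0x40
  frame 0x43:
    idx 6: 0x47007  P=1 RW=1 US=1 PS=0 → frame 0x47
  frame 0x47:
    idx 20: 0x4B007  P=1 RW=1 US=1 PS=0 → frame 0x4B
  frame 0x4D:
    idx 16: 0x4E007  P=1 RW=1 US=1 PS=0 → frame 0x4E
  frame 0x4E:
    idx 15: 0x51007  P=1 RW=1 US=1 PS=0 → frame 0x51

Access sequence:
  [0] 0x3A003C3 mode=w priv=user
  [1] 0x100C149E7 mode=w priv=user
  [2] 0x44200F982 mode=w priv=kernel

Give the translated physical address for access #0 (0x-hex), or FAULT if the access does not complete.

Per-access translation:
#0 VA=0x3A003C3 (w,user):
  lvl0: tbl 0x3C, slot 0 ⇒ 0x3E007 (P1/RW1/US1/PS0)
  lvl1: tbl 0x3E, slot 29 ⇒ 0x40087 (P1/RW1/US1/PS1)
  ⇒ phys 0x403C3 (huge @L1)  [2 reads]
#1 VA=0x100C149E7 (w,user):
  lvl0: tbl 0x3C, slot 4 ⇒ 0x43007 (P1/RW1/US1/PS0)
  lvl1: tbl 0x43, slot 6 ⇒ 0x47007 (P1/RW1/US1/PS0)
  lvl2: tbl 0x47, slot 20 ⇒ 0x4B007 (P1/RW1/US1/PS0)
  ⇒ phys 0x4B9E7  [3 reads]
#2 VA=0x44200F982 (w,kernel):
  lvl0: tbl 0x3C, slot 17 ⇒ 0x4D007 (P1/RW1/US1/PS0)
  lvl1: tbl 0x4D, slot 16 ⇒ 0x4E007 (P1/RW1/US1/PS0)
  lvl2: tbl 0x4E, slot 15 ⇒ 0x51007 (P1/RW1/US1/PS0)
  ⇒ phys 0x51982  [3 reads]

Access #0 PA: 0x403C3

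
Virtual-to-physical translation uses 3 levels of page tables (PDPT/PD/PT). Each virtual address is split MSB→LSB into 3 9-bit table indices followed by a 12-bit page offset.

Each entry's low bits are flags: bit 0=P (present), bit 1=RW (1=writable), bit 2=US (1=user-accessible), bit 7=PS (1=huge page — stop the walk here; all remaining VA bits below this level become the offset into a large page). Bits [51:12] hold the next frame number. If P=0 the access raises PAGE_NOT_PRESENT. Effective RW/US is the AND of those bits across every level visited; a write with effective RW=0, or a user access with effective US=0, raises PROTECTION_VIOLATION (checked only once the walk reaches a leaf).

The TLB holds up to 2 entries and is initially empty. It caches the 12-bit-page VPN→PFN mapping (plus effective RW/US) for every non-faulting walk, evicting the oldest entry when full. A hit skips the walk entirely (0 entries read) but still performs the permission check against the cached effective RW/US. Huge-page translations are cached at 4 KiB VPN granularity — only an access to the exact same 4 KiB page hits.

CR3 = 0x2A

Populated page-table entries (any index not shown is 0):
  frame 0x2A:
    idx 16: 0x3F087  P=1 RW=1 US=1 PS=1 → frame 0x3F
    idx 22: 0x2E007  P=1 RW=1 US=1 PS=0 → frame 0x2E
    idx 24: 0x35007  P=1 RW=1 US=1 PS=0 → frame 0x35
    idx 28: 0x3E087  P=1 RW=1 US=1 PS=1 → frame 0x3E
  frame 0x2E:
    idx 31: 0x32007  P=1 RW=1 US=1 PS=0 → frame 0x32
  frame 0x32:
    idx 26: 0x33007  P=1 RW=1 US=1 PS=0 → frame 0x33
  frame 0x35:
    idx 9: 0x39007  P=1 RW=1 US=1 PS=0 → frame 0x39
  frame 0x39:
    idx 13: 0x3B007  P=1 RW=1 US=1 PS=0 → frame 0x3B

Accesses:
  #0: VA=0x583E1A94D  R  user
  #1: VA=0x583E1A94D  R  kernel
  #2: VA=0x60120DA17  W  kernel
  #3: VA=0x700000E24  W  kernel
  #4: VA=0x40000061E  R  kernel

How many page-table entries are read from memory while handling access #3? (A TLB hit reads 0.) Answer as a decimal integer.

Per-access translation:
#0 VA=0x583E1A94D (r,user):
  lvl0: tbl 0x2A, slot 22 ⇒ 0x2E007 (P1/RW1/US1/PS0)
  lvl1: tbl 0x2E, slot 31 ⇒ 0x32007 (P1/RW1/US1/PS0)
  lvl2: tbl 0x32, slot 26 ⇒ 0x33007 (P1/RW1/US1/PS0)
  → PA=0x3394D  (3 entries read)
#1 VA=0x583E1A94D (r,kernel):
  TLB hit vpn=0x583E1A → PA=0x3394D
#2 VA=0x60120DA17 (w,kernel):
  lvl0: tbl 0x2A, slot 24 ⇒ 0x35007 (P1/RW1/US1/PS0)
  lvl1: tbl 0x35, slot 9 ⇒ 0x39007 (P1/RW1/US1/PS0)
  lvl2: tbl 0x39, slot 13 ⇒ 0x3B007 (P1/RW1/US1/PS0)
  → PA=0x3BA17  (3 entries read)
#3 VA=0x700000E24 (w,kernel):
  lvl0: tbl 0x2A, slot 28 ⇒ 0x3E087 (P1/RW1/US1/PS1)
  → PA=0x3EE24 (huge @L0)  (1 entries read)
#4 VA=0x40000061E (r,kernel):
  lvl0: tbl 0x2A, slot 16 ⇒ 0x3F087 (P1/RW1/US1/PS1)
  → PA=0x3F61E (huge @L0)  (1 entries read)

Entries read for #3: 1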